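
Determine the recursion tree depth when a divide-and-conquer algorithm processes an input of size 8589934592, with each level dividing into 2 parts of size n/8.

For divide and conquer with division factor 8:

Problem sizes at each level:
Level 0: 8589934592
Level 1: 1073741824
Level 2: 134217728
Level 3: 16777216
Level 4: 2097152
Level 5: 262144
Level 6: 32768
Level 7: 4096
Level 8: 512
Level 9: 64
Level 10: 8
Level 11: 1

The root is level 0 and the size-1 base case is level 11 (the tree spans levels 0 through 11, i.e. 12 levels counting the root), so the depth is the number of divisions: log_8(8589934592) = 11

The recursion tree depth is log_8(8589934592) = 11. At each level, the problem size is divided by 8, so it takes 11 divisions to reduce to a base case of size 1. The algorithm makes 2 recursive calls at each level.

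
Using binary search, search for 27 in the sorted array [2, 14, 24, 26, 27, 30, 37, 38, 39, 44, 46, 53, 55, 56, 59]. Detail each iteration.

Binary search for 27 in [2, 14, 24, 26, 27, 30, 37, 38, 39, 44, 46, 53, 55, 56, 59]:

lo=0, hi=14, mid=7, arr[mid]=38 -> 38 > 27, search left half
lo=0, hi=6, mid=3, arr[mid]=26 -> 26 < 27, search right half
lo=4, hi=6, mid=5, arr[mid]=30 -> 30 > 27, search left half
lo=4, hi=4, mid=4, arr[mid]=27 -> Found target at index 4!

Binary search finds 27 at index 4 after 4 comparisons. The search repeatedly halves the search space by comparing with the middle element.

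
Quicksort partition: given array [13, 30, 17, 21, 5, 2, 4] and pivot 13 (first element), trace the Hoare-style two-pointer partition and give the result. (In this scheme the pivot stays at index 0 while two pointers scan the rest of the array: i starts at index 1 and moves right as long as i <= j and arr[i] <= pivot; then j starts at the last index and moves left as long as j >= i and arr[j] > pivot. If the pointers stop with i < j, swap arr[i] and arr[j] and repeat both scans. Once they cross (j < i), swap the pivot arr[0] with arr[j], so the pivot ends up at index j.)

Hoare-style two-pointer partition with pivot = 13:

Initial array: [13, 30, 17, 21, 5, 2, 4]

Pointers start at i = 1, j = 6.
i stops at index 1 (arr[1]=30 > 13), j stops at index 6 (arr[6]=4 <= 13): swap arr[1] and arr[6], array becomes [13, 4, 17, 21, 5, 2, 30]
i stops at index 2 (arr[2]=17 > 13), j stops at index 5 (arr[5]=2 <= 13): swap arr[2] and arr[5], array becomes [13, 4, 2, 21, 5, 17, 30]
i stops at index 3 (arr[3]=21 > 13), j stops at index 4 (arr[4]=5 <= 13): swap arr[3] and arr[4], array becomes [13, 4, 2, 5, 21, 17, 30]
i ends at 4, j ends at 3: the pointers have crossed (j < i), so scanning stops.

Swap pivot arr[0] with arr[3] to place pivot at position 3: [5, 4, 2, 13, 21, 17, 30]
Pivot position: 3

After partitioning with pivot 13, the array becomes [5, 4, 2, 13, 21, 17, 30]. The pivot is placed at index 3. All elements to the left of the pivot are <= 13, and all elements to the right are > 13.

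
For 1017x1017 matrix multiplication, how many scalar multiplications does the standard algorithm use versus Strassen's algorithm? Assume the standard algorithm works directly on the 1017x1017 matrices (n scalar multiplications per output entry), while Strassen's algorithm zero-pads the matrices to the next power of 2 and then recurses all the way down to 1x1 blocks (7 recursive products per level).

Matrix multiplication for 1017x1017 matrices:

Strassen's algorithm requires power-of-2 dimensions. Pad 1017x1017 to 1024x1024 (next power of 2).

Standard algorithm: 1017^3 = 1051871913 multiplications
Strassen's algorithm: 7^(log2(1024)) = 7^10 = 282475249 multiplications
Savings: 1051871913 - 282475249 = 769396664 multiplications

Standard: 1051871913 multiplications (1017^3). Strassen: 282475249 multiplications (7^10, after padding to 1024x1024). Strassen reduces 8 recursive multiplications to 7 at each level.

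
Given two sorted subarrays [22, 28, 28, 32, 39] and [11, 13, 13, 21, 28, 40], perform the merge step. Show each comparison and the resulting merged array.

Merging process:

Compare 22 vs 11: take 11 from right. Merged: [11]
Compare 22 vs 13: take 13 from right. Merged: [11, 13]
Compare 22 vs 13: take 13 from right. Merged: [11, 13, 13]
Compare 22 vs 21: take 21 from right. Merged: [11, 13, 13, 21]
Compare 22 vs 28: take 22 from left. Merged: [11, 13, 13, 21, 22]
Compare 28 vs 28: take 28 from left. Merged: [11, 13, 13, 21, 22, 28]
Compare 28 vs 28: take 28 from left. Merged: [11, 13, 13, 21, 22, 28, 28]
Compare 32 vs 28: take 28 from right. Merged: [11, 13, 13, 21, 22, 28, 28, 28]
Compare 32 vs 40: take 32 from left. Merged: [11, 13, 13, 21, 22, 28, 28, 28, 32]
Compare 39 vs 40: take 39 from left. Merged: [11, 13, 13, 21, 22, 28, 28, 28, 32, 39]
Append remaining from right: [40]. Merged: [11, 13, 13, 21, 22, 28, 28, 28, 32, 39, 40]

Final merged array: [11, 13, 13, 21, 22, 28, 28, 28, 32, 39, 40]
Total comparisons: 10

The merged array is [11, 13, 13, 21, 22, 28, 28, 28, 32, 39, 40], requiring 10 comparisons. The merge step runs in O(n) time where n is the total number of elements.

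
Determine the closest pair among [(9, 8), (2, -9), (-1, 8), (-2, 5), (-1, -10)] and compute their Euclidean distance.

Computing all pairwise distances among 5 points:

d((9, 8), (2, -9)) = 18.3848
d((9, 8), (-1, 8)) = 10.0
d((9, 8), (-2, 5)) = 11.4018
d((9, 8), (-1, -10)) = 20.5913
d((2, -9), (-1, 8)) = 17.2627
d((2, -9), (-2, 5)) = 14.5602
d((2, -9), (-1, -10)) = 3.1623 <-- minimum
d((-1, 8), (-2, 5)) = 3.1623 <-- minimum
d((-1, 8), (-1, -10)) = 18.0
d((-2, 5), (-1, -10)) = 15.0333

Minimum distance: 3.1623 (tie among 2 pairs: (2, -9) and (-1, -10); (-1, 8) and (-2, 5))

The minimum Euclidean distance is 3.1623. There is a tie: 2 pairs achieve this minimum — (2, -9) and (-1, -10); (-1, 8) and (-2, 5). Any of these is a valid closest pair. For 5 points, brute-force pairwise comparison is shown above. For large n, the divide-and-conquer algorithm (sort by x, recurse on halves, check the dividing strip) achieves O(n log n).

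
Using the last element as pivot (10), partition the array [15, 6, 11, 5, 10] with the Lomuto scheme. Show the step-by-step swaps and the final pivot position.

Lomuto partition with pivot = 10:

Initial array: [15, 6, 11, 5, 10]

arr[0]=15 > 10: no swap
arr[1]=6 <= 10: swap with position 0, array becomes [6, 15, 11, 5, 10]
arr[2]=11 > 10: no swap
arr[3]=5 <= 10: swap with position 1, array becomes [6, 5, 11, 15, 10]

Place pivot at position 2: [6, 5, 10, 15, 11]
Pivot position: 2

After partitioning with pivot 10, the array becomes [6, 5, 10, 15, 11]. The pivot is placed at index 2. All elements to the left of the pivot are <= 10, and all elements to the right are > 10.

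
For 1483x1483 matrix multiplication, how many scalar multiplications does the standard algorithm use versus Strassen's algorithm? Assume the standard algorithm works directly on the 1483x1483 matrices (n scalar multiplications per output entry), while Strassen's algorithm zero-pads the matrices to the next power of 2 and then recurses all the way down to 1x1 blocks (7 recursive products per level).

Matrix multiplication for 1483x1483 matrices:

Strassen's algorithm requires power-of-2 dimensions. Pad 1483x1483 to 2048x2048 (next power of 2).

Standard algorithm: 1483^3 = 3261545587 multiplications
Strassen's algorithm: 7^(log2(2048)) = 7^11 = 1977326743 multiplications
Savings: 3261545587 - 1977326743 = 1284218844 multiplications

Standard: 3261545587 multiplications (1483^3). Strassen: 1977326743 multiplications (7^11, after padding to 2048x2048). Strassen reduces 8 recursive multiplications to 7 at each level.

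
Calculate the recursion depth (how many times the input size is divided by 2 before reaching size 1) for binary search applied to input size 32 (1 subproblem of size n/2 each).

For divide and conquer with division factor 2:

Problem sizes at each level:
Level 0: 32
Level 1: 16
Level 2: 8
Level 3: 4
Level 4: 2
Level 5: 1

The root is level 0 and the size-1 base case is level 5 (the tree spans levels 0 through 5, i.e. 6 levels counting the root), so the depth is the number of divisions: log_2(32) = 5

The recursion tree depth is log_2(32) = 5. At each level, the problem size is divided by 2, so it takes 5 divisions to reduce to a base case of size 1. The algorithm makes 1 recursive call at each level.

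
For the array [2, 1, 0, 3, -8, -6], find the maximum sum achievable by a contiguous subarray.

Using Kadane's algorithm on [2, 1, 0, 3, -8, -6]:

Scanning through the array:
Position 1 (value 1): max_ending_here = 3, max_so_far = 3
Position 2 (value 0): max_ending_here = 3, max_so_far = 3
Position 3 (value 3): max_ending_here = 6, max_so_far = 6
Position 4 (value -8): max_ending_here = -2, max_so_far = 6
Position 5 (value -6): max_ending_here = -6, max_so_far = 6

Maximum subarray: [2, 1, 0, 3]
Maximum sum: 6

The maximum subarray is [2, 1, 0, 3] with sum 6. This subarray runs from index 0 to index 3.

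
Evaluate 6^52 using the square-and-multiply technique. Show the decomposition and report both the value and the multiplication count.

Computing 6^52 by squaring (build up from 6^1; each line after the first costs one multiplication):

6^1 = 6
6^2 = (6^1)^2 = 6^2 = 36
6^3 = 6 * 6^2 = 6 * 36 = 216
6^6 = (6^3)^2 = 216^2 = 46656
6^12 = (6^6)^2 = 46656^2 = 2176782336
6^13 = 6 * 6^12 = 6 * 2176782336 = 13060694016
6^26 = (6^13)^2 = 13060694016^2 = 170581728179578208256
6^52 = (6^26)^2 = 170581728179578208256^2 = 29098125988731506183153025616435306561536

Result: 29098125988731506183153025616435306561536
Multiplications needed: 7 (7 lines after 6^1)

6^52 = 29098125988731506183153025616435306561536. Using exponentiation by squaring, this requires 7 multiplications. The key idea: if the exponent is even, square the half-power; if odd, multiply by the base once.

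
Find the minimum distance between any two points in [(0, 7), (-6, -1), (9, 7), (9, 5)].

Computing all pairwise distances among 4 points:

d((0, 7), (-6, -1)) = 10.0
d((0, 7), (9, 7)) = 9.0
d((0, 7), (9, 5)) = 9.2195
d((-6, -1), (9, 7)) = 17.0
d((-6, -1), (9, 5)) = 16.1555
d((9, 7), (9, 5)) = 2.0 <-- minimum

Closest pair: (9, 7) and (9, 5) with distance 2.0

The closest pair is (9, 7) and (9, 5) with Euclidean distance 2.0. For 4 points, brute-force pairwise comparison is shown above. For large n, the divide-and-conquer algorithm (sort by x, recurse on halves, check the dividing strip) achieves O(n log n).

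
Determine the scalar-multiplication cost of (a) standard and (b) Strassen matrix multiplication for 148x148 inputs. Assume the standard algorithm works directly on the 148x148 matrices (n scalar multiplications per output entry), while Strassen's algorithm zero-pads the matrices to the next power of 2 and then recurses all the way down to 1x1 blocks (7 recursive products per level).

Matrix multiplication for 148x148 matrices:

Strassen's algorithm requires power-of-2 dimensions. Pad 148x148 to 256x256 (next power of 2).

Standard algorithm: 148^3 = 3241792 multiplications
Strassen's algorithm: 7^(log2(256)) = 7^8 = 5764801 multiplications
Difference: 3241792 - 5764801 = -2523009 (Strassen uses MORE here due to padding overhead — for small or just-over-power-of-2 n, padding can outweigh the per-level savings)

Standard: 3241792 multiplications (148^3). Strassen: 5764801 multiplications (7^8, after padding to 256x256). Strassen reduces 8 recursive multiplications to 7 at each level.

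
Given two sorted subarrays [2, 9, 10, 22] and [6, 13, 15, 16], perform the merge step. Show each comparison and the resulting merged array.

Merging process:

Compare 2 vs 6: take 2 from left. Merged: [2]
Compare 9 vs 6: take 6 from right. Merged: [2, 6]
Compare 9 vs 13: take 9 from left. Merged: [2, 6, 9]
Compare 10 vs 13: take 10 from left. Merged: [2, 6, 9, 10]
Compare 22 vs 13: take 13 from right. Merged: [2, 6, 9, 10, 13]
Compare 22 vs 15: take 15 from right. Merged: [2, 6, 9, 10, 13, 15]
Compare 22 vs 16: take 16 from right. Merged: [2, 6, 9, 10, 13, 15, 16]
Append remaining from left: [22]. Merged: [2, 6, 9, 10, 13, 15, 16, 22]

Final merged array: [2, 6, 9, 10, 13, 15, 16, 22]
Total comparisons: 7

The merged array is [2, 6, 9, 10, 13, 15, 16, 22], requiring 7 comparisons. The merge step runs in O(n) time where n is the total number of elements.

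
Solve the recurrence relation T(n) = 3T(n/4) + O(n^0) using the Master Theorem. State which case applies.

Master Theorem for T(n) = 3T(n/4) + O(n^0):

a = 3, b = 4, c = 0
log_b(a) = log_4(3) = 0.7925

Case 1: c = 0 < log_4(3) = 0.7925
T(n) = O(n^(log_4 3))

For T(n) = 3T(n/4) + O(n^0): log_4(3) = 0.7925. This is Case 1 of the Master Theorem (c < log_b(a), work dominated by leaves), giving O(n^(log_4 3)).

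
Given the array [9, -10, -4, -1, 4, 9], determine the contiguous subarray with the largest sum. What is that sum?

Using Kadane's algorithm on [9, -10, -4, -1, 4, 9]:

Scanning through the array:
Position 1 (value -10): max_ending_here = -1, max_so_far = 9
Position 2 (value -4): max_ending_here = -4, max_so_far = 9
Position 3 (value -1): max_ending_here = -1, max_so_far = 9
Position 4 (value 4): max_ending_here = 4, max_so_far = 9
Position 5 (value 9): max_ending_here = 13, max_so_far = 13

Maximum subarray: [4, 9]
Maximum sum: 13

The maximum subarray is [4, 9] with sum 13. This subarray runs from index 4 to index 5.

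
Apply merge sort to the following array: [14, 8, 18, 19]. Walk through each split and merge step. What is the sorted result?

Merge sort trace:

Split: [14, 8, 18, 19] -> [14, 8] and [18, 19]
  Split: [14, 8] -> [14] and [8]
  Merge: [14] + [8] -> [8, 14]
  Split: [18, 19] -> [18] and [19]
  Merge: [18] + [19] -> [18, 19]
Merge: [8, 14] + [18, 19] -> [8, 14, 18, 19]

Final sorted array: [8, 14, 18, 19]

The merge sort proceeds by recursively splitting the array and merging sorted halves.
After all merges, the sorted array is [8, 14, 18, 19].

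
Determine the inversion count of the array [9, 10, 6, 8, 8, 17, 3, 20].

Finding inversions in [9, 10, 6, 8, 8, 17, 3, 20]:

(0, 2): arr[0]=9 > arr[2]=6
(0, 3): arr[0]=9 > arr[3]=8
(0, 4): arr[0]=9 > arr[4]=8
(0, 6): arr[0]=9 > arr[6]=3
(1, 2): arr[1]=10 > arr[2]=6
(1, 3): arr[1]=10 > arr[3]=8
(1, 4): arr[1]=10 > arr[4]=8
(1, 6): arr[1]=10 > arr[6]=3
(2, 6): arr[2]=6 > arr[6]=3
(3, 6): arr[3]=8 > arr[6]=3
(4, 6): arr[4]=8 > arr[6]=3
(5, 6): arr[5]=17 > arr[6]=3

Total inversions: 12

The array has 12 inversion(s): (0,2), (0,3), (0,4), (0,6), (1,2), (1,3), (1,4), (1,6), (2,6), (3,6), (4,6), (5,6). Each pair (i,j) satisfies i < j and arr[i] > arr[j].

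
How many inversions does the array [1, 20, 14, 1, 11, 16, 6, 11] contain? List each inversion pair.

Finding inversions in [1, 20, 14, 1, 11, 16, 6, 11]:

(1, 2): arr[1]=20 > arr[2]=14
(1, 3): arr[1]=20 > arr[3]=1
(1, 4): arr[1]=20 > arr[4]=11
(1, 5): arr[1]=20 > arr[5]=16
(1, 6): arr[1]=20 > arr[6]=6
(1, 7): arr[1]=20 > arr[7]=11
(2, 3): arr[2]=14 > arr[3]=1
(2, 4): arr[2]=14 > arr[4]=11
(2, 6): arr[2]=14 > arr[6]=6
(2, 7): arr[2]=14 > arr[7]=11
(4, 6): arr[4]=11 > arr[6]=6
(5, 6): arr[5]=16 > arr[6]=6
(5, 7): arr[5]=16 > arr[7]=11

Total inversions: 13

The array has 13 inversion(s): (1,2), (1,3), (1,4), (1,5), (1,6), (1,7), (2,3), (2,4), (2,6), (2,7), (4,6), (5,6), (5,7). Each pair (i,j) satisfies i < j and arr[i] > arr[j].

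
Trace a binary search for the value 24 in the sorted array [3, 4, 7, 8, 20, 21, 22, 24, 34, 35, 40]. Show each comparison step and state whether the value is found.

Binary search for 24 in [3, 4, 7, 8, 20, 21, 22, 24, 34, 35, 40]:

lo=0, hi=10, mid=5, arr[mid]=21 -> 21 < 24, search right half
lo=6, hi=10, mid=8, arr[mid]=34 -> 34 > 24, search left half
lo=6, hi=7, mid=6, arr[mid]=22 -> 22 < 24, search right half
lo=7, hi=7, mid=7, arr[mid]=24 -> Found target at index 7!

Binary search finds 24 at index 7 after 4 comparisons. The search repeatedly halves the search space by comparing with the middle element.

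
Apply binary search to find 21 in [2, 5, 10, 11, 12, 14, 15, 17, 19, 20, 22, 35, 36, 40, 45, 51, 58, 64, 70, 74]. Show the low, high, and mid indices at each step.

Binary search for 21 in [2, 5, 10, 11, 12, 14, 15, 17, 19, 20, 22, 35, 36, 40, 45, 51, 58, 64, 70, 74]:

lo=0, hi=19, mid=9, arr[mid]=20 -> 20 < 21, search right half
lo=10, hi=19, mid=14, arr[mid]=45 -> 45 > 21, search left half
lo=10, hi=13, mid=11, arr[mid]=35 -> 35 > 21, search left half
lo=10, hi=10, mid=10, arr[mid]=22 -> 22 > 21, search left half
lo=10 > hi=9, target 21 not found

Binary search determines that 21 is not in the array after 4 comparisons. The search space was exhausted without finding the target.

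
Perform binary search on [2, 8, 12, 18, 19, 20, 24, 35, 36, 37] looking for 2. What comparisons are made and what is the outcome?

Binary search for 2 in [2, 8, 12, 18, 19, 20, 24, 35, 36, 37]:

lo=0, hi=9, mid=4, arr[mid]=19 -> 19 > 2, search left half
lo=0, hi=3, mid=1, arr[mid]=8 -> 8 > 2, search left half
lo=0, hi=0, mid=0, arr[mid]=2 -> Found target at index 0!

Binary search finds 2 at index 0 after 3 comparisons. The search repeatedly halves the search space by comparing with the middle element.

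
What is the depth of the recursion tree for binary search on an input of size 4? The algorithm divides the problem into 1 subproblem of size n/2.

For divide and conquer with division factor 2:

Problem sizes at each level:
Level 0: 4
Level 1: 2
Level 2: 1

The root is level 0 and the size-1 base case is level 2 (the tree spans levels 0 through 2, i.e. 3 levels counting the root), so the depth is the number of divisions: log_2(4) = 2

The recursion tree depth is log_2(4) = 2. At each level, the problem size is divided by 2, so it takes 2 divisions to reduce to a base case of size 1. The algorithm makes 1 recursive call at each level.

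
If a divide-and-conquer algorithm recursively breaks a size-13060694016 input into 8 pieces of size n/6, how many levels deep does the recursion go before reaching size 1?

For divide and conquer with division factor 6:

Problem sizes at each level:
Level 0: 13060694016
Level 1: 2176782336
Level 2: 362797056
Level 3: 60466176
Level 4: 10077696
Level 5: 1679616
Level 6: 279936
Level 7: 46656
Level 8: 7776
Level 9: 1296
Level 10: 216
Level 11: 36
Level 12: 6
Level 13: 1

The root is level 0 and the size-1 base case is level 13 (the tree spans levels 0 through 13, i.e. 14 levels counting the root), so the depth is the number of divisions: log_6(13060694016) = 13

The recursion tree depth is log_6(13060694016) = 13. At each level, the problem size is divided by 6, so it takes 13 divisions to reduce to a base case of size 1. The algorithm makes 8 recursive calls at each level.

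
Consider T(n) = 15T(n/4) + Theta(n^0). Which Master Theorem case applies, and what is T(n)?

Master Theorem for T(n) = 15T(n/4) + O(n^0):

a = 15, b = 4, c = 0
log_b(a) = log_4(15) = 1.9534

Case 1: c = 0 < log_4(15) = 1.9534
T(n) = O(n^(log_4 15))

For T(n) = 15T(n/4) + O(n^0): log_4(15) = 1.9534. This is Case 1 of the Master Theorem (c < log_b(a), work dominated by leaves), giving O(n^(log_4 15)).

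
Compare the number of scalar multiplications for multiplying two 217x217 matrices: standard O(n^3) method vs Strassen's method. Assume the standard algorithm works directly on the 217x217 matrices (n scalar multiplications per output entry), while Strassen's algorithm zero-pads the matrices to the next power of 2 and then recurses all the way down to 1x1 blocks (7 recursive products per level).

Matrix multiplication for 217x217 matrices:

Strassen's algorithm requires power-of-2 dimensions. Pad 217x217 to 256x256 (next power of 2).

Standard algorithm: 217^3 = 10218313 multiplications
Strassen's algorithm: 7^(log2(256)) = 7^8 = 5764801 multiplications
Savings: 10218313 - 5764801 = 4453512 multiplications

Standard: 10218313 multiplications (217^3). Strassen: 5764801 multiplications (7^8, after padding to 256x256). Strassen reduces 8 recursive multiplications to 7 at each level.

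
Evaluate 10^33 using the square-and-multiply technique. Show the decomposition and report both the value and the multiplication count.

Computing 10^33 by squaring (build up from 10^1; each line after the first costs one multiplication):

10^1 = 10
10^2 = (10^1)^2 = 10^2 = 100
10^4 = (10^2)^2 = 100^2 = 10000
10^8 = (10^4)^2 = 10000^2 = 100000000
10^16 = (10^8)^2 = 100000000^2 = 10000000000000000
10^32 = (10^16)^2 = 10000000000000000^2 = 100000000000000000000000000000000
10^33 = 10 * 10^32 = 10 * 100000000000000000000000000000000 = 1000000000000000000000000000000000

Result: 1000000000000000000000000000000000
Multiplications needed: 6 (6 lines after 10^1)

10^33 = 1000000000000000000000000000000000. Using exponentiation by squaring, this requires 6 multiplications. The key idea: if the exponent is even, square the half-power; if odd, multiply by the base once.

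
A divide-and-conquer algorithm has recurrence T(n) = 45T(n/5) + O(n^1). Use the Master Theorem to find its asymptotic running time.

Master Theorem for T(n) = 45T(n/5) + O(n^1):

a = 45, b = 5, c = 1
log_b(a) = log_5(45) = 2.3652

Case 1: c = 1 < log_5(45) = 2.3652
T(n) = O(n^(log_5 45))

For T(n) = 45T(n/5) + O(n^1): log_5(45) = 2.3652. This is Case 1 of the Master Theorem (c < log_b(a), work dominated by leaves), giving O(n^(log_5 45)).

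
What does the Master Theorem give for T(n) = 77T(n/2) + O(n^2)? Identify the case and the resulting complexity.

Master Theorem for T(n) = 77T(n/2) + O(n^2):

a = 77, b = 2, c = 2
log_b(a) = log_2(77) = 6.2668

Case 1: c = 2 < log_2(77) = 6.2668
T(n) = O(n^(log_2 77))

For T(n) = 77T(n/2) + O(n^2): log_2(77) = 6.2668. This is Case 1 of the Master Theorem (c < log_b(a), work dominated by leaves), giving O(n^(log_2 77)).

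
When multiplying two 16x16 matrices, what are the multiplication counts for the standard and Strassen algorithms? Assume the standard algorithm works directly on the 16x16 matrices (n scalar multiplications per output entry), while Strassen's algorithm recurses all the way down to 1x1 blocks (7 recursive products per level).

Matrix multiplication for 16x16 matrices:

Standard algorithm: 16^3 = 4096 multiplications
Strassen's algorithm: 7^(log2(16)) = 7^4 = 2401 multiplications
Savings: 4096 - 2401 = 1695 multiplications

Standard: 4096 multiplications (16^3). Strassen: 2401 multiplications (7^4). Strassen reduces 8 recursive multiplications to 7 at each level.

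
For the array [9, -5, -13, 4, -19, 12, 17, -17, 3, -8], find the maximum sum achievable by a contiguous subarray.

Using Kadane's algorithm on [9, -5, -13, 4, -19, 12, 17, -17, 3, -8]:

Scanning through the array:
Position 1 (value -5): max_ending_here = 4, max_so_far = 9
Position 2 (value -13): max_ending_here = -9, max_so_far = 9
Position 3 (value 4): max_ending_here = 4, max_so_far = 9
Position 4 (value -19): max_ending_here = -15, max_so_far = 9
Position 5 (value 12): max_ending_here = 12, max_so_far = 12
Position 6 (value 17): max_ending_here = 29, max_so_far = 29
Position 7 (value -17): max_ending_here = 12, max_so_far = 29
Position 8 (value 3): max_ending_here = 15, max_so_far = 29
Position 9 (value -8): max_ending_here = 7, max_so_far = 29

Maximum subarray: [12, 17]
Maximum sum: 29

The maximum subarray is [12, 17] with sum 29. This subarray runs from index 5 to index 6.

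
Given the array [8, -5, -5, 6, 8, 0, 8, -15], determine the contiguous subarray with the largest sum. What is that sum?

Using Kadane's algorithm on [8, -5, -5, 6, 8, 0, 8, -15]:

Scanning through the array:
Position 1 (value -5): max_ending_here = 3, max_so_far = 8
Position 2 (value -5): max_ending_here = -2, max_so_far = 8
Position 3 (value 6): max_ending_here = 6, max_so_far = 8
Position 4 (value 8): max_ending_here = 14, max_so_far = 14
Position 5 (value 0): max_ending_here = 14, max_so_far = 14
Position 6 (value 8): max_ending_here = 22, max_so_far = 22
Position 7 (value -15): max_ending_here = 7, max_so_far = 22

Maximum subarray: [6, 8, 0, 8]
Maximum sum: 22

The maximum subarray is [6, 8, 0, 8] with sum 22. This subarray runs from index 3 to index 6.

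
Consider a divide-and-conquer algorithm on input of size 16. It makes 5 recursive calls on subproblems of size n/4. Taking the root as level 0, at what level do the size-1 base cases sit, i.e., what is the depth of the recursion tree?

For divide and conquer with division factor 4:

Problem sizes at each level:
Level 0: 16
Level 1: 4
Level 2: 1

The root is level 0 and the size-1 base case is level 2 (the tree spans levels 0 through 2, i.e. 3 levels counting the root), so the depth is the number of divisions: log_4(16) = 2

The recursion tree depth is log_4(16) = 2. At each level, the problem size is divided by 4, so it takes 2 divisions to reduce to a base case of size 1. The algorithm makes 5 recursive calls at each level.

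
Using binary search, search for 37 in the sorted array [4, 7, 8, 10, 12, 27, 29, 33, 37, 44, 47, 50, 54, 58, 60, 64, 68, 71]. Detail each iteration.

Binary search for 37 in [4, 7, 8, 10, 12, 27, 29, 33, 37, 44, 47, 50, 54, 58, 60, 64, 68, 71]:

lo=0, hi=17, mid=8, arr[mid]=37 -> Found target at index 8!

Binary search finds 37 at index 8 after 1 comparisons. The search repeatedly halves the search space by comparing with the middle element.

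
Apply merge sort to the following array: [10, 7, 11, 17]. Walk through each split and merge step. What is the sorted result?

Merge sort trace:

Split: [10, 7, 11, 17] -> [10, 7] and [11, 17]
  Split: [10, 7] -> [10] and [7]
  Merge: [10] + [7] -> [7, 10]
  Split: [11, 17] -> [11] and [17]
  Merge: [11] + [17] -> [11, 17]
Merge: [7, 10] + [11, 17] -> [7, 10, 11, 17]

Final sorted array: [7, 10, 11, 17]

The merge sort proceeds by recursively splitting the array and merging sorted halves.
After all merges, the sorted array is [7, 10, 11, 17].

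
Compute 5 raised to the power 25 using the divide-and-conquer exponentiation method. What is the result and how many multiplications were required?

Computing 5^25 by squaring (build up from 5^1; each line after the first costs one multiplication):

5^1 = 5
5^2 = (5^1)^2 = 5^2 = 25
5^3 = 5 * 5^2 = 5 * 25 = 125
5^6 = (5^3)^2 = 125^2 = 15625
5^12 = (5^6)^2 = 15625^2 = 244140625
5^24 = (5^12)^2 = 244140625^2 = 59604644775390625
5^25 = 5 * 5^24 = 5 * 59604644775390625 = 298023223876953125

Result: 298023223876953125
Multiplications needed: 6 (6 lines after 5^1)

5^25 = 298023223876953125. Using exponentiation by squaring, this requires 6 multiplications. The key idea: if the exponent is even, square the half-power; if odd, multiply by the base once.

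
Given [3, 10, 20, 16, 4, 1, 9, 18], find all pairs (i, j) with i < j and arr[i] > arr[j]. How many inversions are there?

Finding inversions in [3, 10, 20, 16, 4, 1, 9, 18]:

(0, 5): arr[0]=3 > arr[5]=1
(1, 4): arr[1]=10 > arr[4]=4
(1, 5): arr[1]=10 > arr[5]=1
(1, 6): arr[1]=10 > arr[6]=9
(2, 3): arr[2]=20 > arr[3]=16
(2, 4): arr[2]=20 > arr[4]=4
(2, 5): arr[2]=20 > arr[5]=1
(2, 6): arr[2]=20 > arr[6]=9
(2, 7): arr[2]=20 > arr[7]=18
(3, 4): arr[3]=16 > arr[4]=4
(3, 5): arr[3]=16 > arr[5]=1
(3, 6): arr[3]=16 > arr[6]=9
(4, 5): arr[4]=4 > arr[5]=1

Total inversions: 13

The array has 13 inversion(s): (0,5), (1,4), (1,5), (1,6), (2,3), (2,4), (2,5), (2,6), (2,7), (3,4), (3,5), (3,6), (4,5). Each pair (i,j) satisfies i < j and arr[i] > arr[j].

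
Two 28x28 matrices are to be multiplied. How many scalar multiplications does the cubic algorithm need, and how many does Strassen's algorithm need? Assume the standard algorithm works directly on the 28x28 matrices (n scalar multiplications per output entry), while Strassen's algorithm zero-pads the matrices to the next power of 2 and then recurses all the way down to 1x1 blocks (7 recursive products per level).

Matrix multiplication for 28x28 matrices:

Strassen's algorithm requires power-of-2 dimensions. Pad 28x28 to 32x32 (next power of 2).

Standard algorithm: 28^3 = 21952 multiplications
Strassen's algorithm: 7^(log2(32)) = 7^5 = 16807 multiplications
Savings: 21952 - 16807 = 5145 multiplications

Standard: 21952 multiplications (28^3). Strassen: 16807 multiplications (7^5, after padding to 32x32). Strassen reduces 8 recursive multiplications to 7 at each level.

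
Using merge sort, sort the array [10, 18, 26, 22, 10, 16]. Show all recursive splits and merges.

Merge sort trace:

Split: [10, 18, 26, 22, 10, 16] -> [10, 18, 26] and [22, 10, 16]
  Split: [10, 18, 26] -> [10] and [18, 26]
    Split: [18, 26] -> [18] and [26]
    Merge: [18] + [26] -> [18, 26]
  Merge: [10] + [18, 26] -> [10, 18, 26]
  Split: [22, 10, 16] -> [22] and [10, 16]
    Split: [10, 16] -> [10] and [16]
    Merge: [10] + [16] -> [10, 16]
  Merge: [22] + [10, 16] -> [10, 16, 22]
Merge: [10, 18, 26] + [10, 16, 22] -> [10, 10, 16, 18, 22, 26]

Final sorted array: [10, 10, 16, 18, 22, 26]

The merge sort proceeds by recursively splitting the array and merging sorted halves.
After all merges, the sorted array is [10, 10, 16, 18, 22, 26].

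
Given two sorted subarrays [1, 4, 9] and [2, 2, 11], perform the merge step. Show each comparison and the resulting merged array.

Merging process:

Compare 1 vs 2: take 1 from left. Merged: [1]
Compare 4 vs 2: take 2 from right. Merged: [1, 2]
Compare 4 vs 2: take 2 from right. Merged: [1, 2, 2]
Compare 4 vs 11: take 4 from left. Merged: [1, 2, 2, 4]
Compare 9 vs 11: take 9 from left. Merged: [1, 2, 2, 4, 9]
Append remaining from right: [11]. Merged: [1, 2, 2, 4, 9, 11]

Final merged array: [1, 2, 2, 4, 9, 11]
Total comparisons: 5

The merged array is [1, 2, 2, 4, 9, 11], requiring 5 comparisons. The merge step runs in O(n) time where n is the total number of elements.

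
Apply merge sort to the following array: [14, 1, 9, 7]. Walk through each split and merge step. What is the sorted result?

Merge sort trace:

Split: [14, 1, 9, 7] -> [14, 1] and [9, 7]
  Split: [14, 1] -> [14] and [1]
  Merge: [14] + [1] -> [1, 14]
  Split: [9, 7] -> [9] and [7]
  Merge: [9] + [7] -> [7, 9]
Merge: [1, 14] + [7, 9] -> [1, 7, 9, 14]

Final sorted array: [1, 7, 9, 14]

The merge sort proceeds by recursively splitting the array and merging sorted halves.
After all merges, the sorted array is [1, 7, 9, 14].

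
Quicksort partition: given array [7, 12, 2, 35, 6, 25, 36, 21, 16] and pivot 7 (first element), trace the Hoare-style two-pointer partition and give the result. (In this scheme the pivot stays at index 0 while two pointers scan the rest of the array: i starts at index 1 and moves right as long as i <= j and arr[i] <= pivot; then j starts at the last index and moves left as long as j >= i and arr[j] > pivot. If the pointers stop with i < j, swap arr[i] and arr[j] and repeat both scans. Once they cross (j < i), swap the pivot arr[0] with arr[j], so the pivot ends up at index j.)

Hoare-style two-pointer partition with pivot = 7:

Initial array: [7, 12, 2, 35, 6, 25, 36, 21, 16]

Pointers start at i = 1, j = 8.
i stops at index 1 (arr[1]=12 > 7), j stops at index 4 (arr[4]=6 <= 7): swap arr[1] and arr[4], array becomes [7, 6, 2, 35, 12, 25, 36, 21, 16]
i ends at 3, j ends at 2: the pointers have crossed (j < i), so scanning stops.

Swap pivot arr[0] with arr[2] to place pivot at position 2: [2, 6, 7, 35, 12, 25, 36, 21, 16]
Pivot position: 2

After partitioning with pivot 7, the array becomes [2, 6, 7, 35, 12, 25, 36, 21, 16]. The pivot is placed at index 2. All elements to the left of the pivot are <= 7, and all elements to the right are > 7.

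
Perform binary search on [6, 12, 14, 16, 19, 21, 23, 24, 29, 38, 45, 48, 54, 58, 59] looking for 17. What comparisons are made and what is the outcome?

Binary search for 17 in [6, 12, 14, 16, 19, 21, 23, 24, 29, 38, 45, 48, 54, 58, 59]:

lo=0, hi=14, mid=7, arr[mid]=24 -> 24 > 17, search left half
lo=0, hi=6, mid=3, arr[mid]=16 -> 16 < 17, search right half
lo=4, hi=6, mid=5, arr[mid]=21 -> 21 > 17, search left half
lo=4, hi=4, mid=4, arr[mid]=19 -> 19 > 17, search left half
lo=4 > hi=3, target 17 not found

Binary search determines that 17 is not in the array after 4 comparisons. The search space was exhausted without finding the target.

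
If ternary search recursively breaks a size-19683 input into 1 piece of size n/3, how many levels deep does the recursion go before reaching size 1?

For divide and conquer with division factor 3:

Problem sizes at each level:
Level 0: 19683
Level 1: 6561
Level 2: 2187
Level 3: 729
Level 4: 243
Level 5: 81
Level 6: 27
Level 7: 9
Level 8: 3
Level 9: 1

The root is level 0 and the size-1 base case is level 9 (the tree spans levels 0 through 9, i.e. 10 levels counting the root), so the depth is the number of divisions: log_3(19683) = 9

The recursion tree depth is log_3(19683) = 9. At each level, the problem size is divided by 3, so it takes 9 divisions to reduce to a base case of size 1. The algorithm makes 1 recursive call at each level.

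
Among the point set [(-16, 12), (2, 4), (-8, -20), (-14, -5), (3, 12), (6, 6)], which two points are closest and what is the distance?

Computing all pairwise distances among 6 points:

d((-16, 12), (2, 4)) = 19.6977
d((-16, 12), (-8, -20)) = 32.9848
d((-16, 12), (-14, -5)) = 17.1172
d((-16, 12), (3, 12)) = 19.0
d((-16, 12), (6, 6)) = 22.8035
d((2, 4), (-8, -20)) = 26.0
d((2, 4), (-14, -5)) = 18.3576
d((2, 4), (3, 12)) = 8.0623
d((2, 4), (6, 6)) = 4.4721 <-- minimum
d((-8, -20), (-14, -5)) = 16.1555
d((-8, -20), (3, 12)) = 33.8378
d((-8, -20), (6, 6)) = 29.5296
d((-14, -5), (3, 12)) = 24.0416
d((-14, -5), (6, 6)) = 22.8254
d((3, 12), (6, 6)) = 6.7082

Closest pair: (2, 4) and (6, 6) with distance 4.4721

The closest pair is (2, 4) and (6, 6) with Euclidean distance 4.4721. For 6 points, brute-force pairwise comparison is shown above. For large n, the divide-and-conquer algorithm (sort by x, recurse on halves, check the dividing strip) achieves O(n log n).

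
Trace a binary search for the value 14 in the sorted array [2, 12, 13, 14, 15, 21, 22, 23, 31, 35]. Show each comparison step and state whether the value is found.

Binary search for 14 in [2, 12, 13, 14, 15, 21, 22, 23, 31, 35]:

lo=0, hi=9, mid=4, arr[mid]=15 -> 15 > 14, search left half
lo=0, hi=3, mid=1, arr[mid]=12 -> 12 < 14, search right half
lo=2, hi=3, mid=2, arr[mid]=13 -> 13 < 14, search right half
lo=3, hi=3, mid=3, arr[mid]=14 -> Found target at index 3!

Binary search finds 14 at index 3 after 4 comparisons. The search repeatedly halves the search space by comparing with the middle element.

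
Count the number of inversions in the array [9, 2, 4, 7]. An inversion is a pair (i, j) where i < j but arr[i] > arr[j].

Finding inversions in [9, 2, 4, 7]:

(0, 1): arr[0]=9 > arr[1]=2
(0, 2): arr[0]=9 > arr[2]=4
(0, 3): arr[0]=9 > arr[3]=7

Total inversions: 3

The array has 3 inversion(s): (0,1), (0,2), (0,3). Each pair (i,j) satisfies i < j and arr[i] > arr[j].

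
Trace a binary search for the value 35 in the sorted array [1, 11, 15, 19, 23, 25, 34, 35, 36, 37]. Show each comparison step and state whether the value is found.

Binary search for 35 in [1, 11, 15, 19, 23, 25, 34, 35, 36, 37]:

lo=0, hi=9, mid=4, arr[mid]=23 -> 23 < 35, search right half
lo=5, hi=9, mid=7, arr[mid]=35 -> Found target at index 7!

Binary search finds 35 at index 7 after 2 comparisons. The search repeatedly halves the search space by comparing with the middle element.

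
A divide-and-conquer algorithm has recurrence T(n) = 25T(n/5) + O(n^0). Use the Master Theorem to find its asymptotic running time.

Master Theorem for T(n) = 25T(n/5) + O(n^0):

a = 25, b = 5, c = 0
log_b(a) = log_5(25) = 2.0000

Case 1: c = 0 < log_5(25) = 2.0000
T(n) = O(n^(log_5 25)) = O(n^2)

For T(n) = 25T(n/5) + O(n^0): log_5(25) = 2.0000. This is Case 1 of the Master Theorem (c < log_b(a), work dominated by leaves), giving O(n^2).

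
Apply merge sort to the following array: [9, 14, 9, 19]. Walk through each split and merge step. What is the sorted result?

Merge sort trace:

Split: [9, 14, 9, 19] -> [9, 14] and [9, 19]
  Split: [9, 14] -> [9] and [14]
  Merge: [9] + [14] -> [9, 14]
  Split: [9, 19] -> [9] and [19]
  Merge: [9] + [19] -> [9, 19]
Merge: [9, 14] + [9, 19] -> [9, 9, 14, 19]

Final sorted array: [9, 9, 14, 19]

The merge sort proceeds by recursively splitting the array and merging sorted halves.
After all merges, the sorted array is [9, 9, 14, 19].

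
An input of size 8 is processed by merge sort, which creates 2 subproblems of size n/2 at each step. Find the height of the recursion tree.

For divide and conquer with division factor 2:

Problem sizes at each level:
Level 0: 8
Level 1: 4
Level 2: 2
Level 3: 1

The root is level 0 and the size-1 base case is level 3 (the tree spans levels 0 through 3, i.e. 4 levels counting the root), so the depth is the number of divisions: log_2(8) = 3

The recursion tree depth is log_2(8) = 3. At each level, the problem size is divided by 2, so it takes 3 divisions to reduce to a base case of size 1. The algorithm makes 2 recursive calls at each level.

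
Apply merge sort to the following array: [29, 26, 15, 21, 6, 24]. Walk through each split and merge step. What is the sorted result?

Merge sort trace:

Split: [29, 26, 15, 21, 6, 24] -> [29, 26, 15] and [21, 6, 24]
  Split: [29, 26, 15] -> [29] and [26, 15]
    Split: [26, 15] -> [26] and [15]
    Merge: [26] + [15] -> [15, 26]
  Merge: [29] + [15, 26] -> [15, 26, 29]
  Split: [21, 6, 24] -> [21] and [6, 24]
    Split: [6, 24] -> [6] and [24]
    Merge: [6] + [24] -> [6, 24]
  Merge: [21] + [6, 24] -> [6, 21, 24]
Merge: [15, 26, 29] + [6, 21, 24] -> [6, 15, 21, 24, 26, 29]

Final sorted array: [6, 15, 21, 24, 26, 29]

The merge sort proceeds by recursively splitting the array and merging sorted halves.
After all merges, the sorted array is [6, 15, 21, 24, 26, 29].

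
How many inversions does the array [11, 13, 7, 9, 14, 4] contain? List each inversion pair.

Finding inversions in [11, 13, 7, 9, 14, 4]:

(0, 2): arr[0]=11 > arr[2]=7
(0, 3): arr[0]=11 > arr[3]=9
(0, 5): arr[0]=11 > arr[5]=4
(1, 2): arr[1]=13 > arr[2]=7
(1, 3): arr[1]=13 > arr[3]=9
(1, 5): arr[1]=13 > arr[5]=4
(2, 5): arr[2]=7 > arr[5]=4
(3, 5): arr[3]=9 > arr[5]=4
(4, 5): arr[4]=14 > arr[5]=4

Total inversions: 9

The array has 9 inversion(s): (0,2), (0,3), (0,5), (1,2), (1,3), (1,5), (2,5), (3,5), (4,5). Each pair (i,j) satisfies i < j and arr[i] > arr[j].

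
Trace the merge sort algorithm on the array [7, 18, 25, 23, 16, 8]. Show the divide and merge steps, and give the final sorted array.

Merge sort trace:

Split: [7, 18, 25, 23, 16, 8] -> [7, 18, 25] and [23, 16, 8]
  Split: [7, 18, 25] -> [7] and [18, 25]
    Split: [18, 25] -> [18] and [25]
    Merge: [18] + [25] -> [18, 25]
  Merge: [7] + [18, 25] -> [7, 18, 25]
  Split: [23, 16, 8] -> [23] and [16, 8]
    Split: [16, 8] -> [16] and [8]
    Merge: [16] + [8] -> [8, 16]
  Merge: [23] + [8, 16] -> [8, 16, 23]
Merge: [7, 18, 25] + [8, 16, 23] -> [7, 8, 16, 18, 23, 25]

Final sorted array: [7, 8, 16, 18, 23, 25]

The merge sort proceeds by recursively splitting the array and merging sorted halves.
After all merges, the sorted array is [7, 8, 16, 18, 23, 25].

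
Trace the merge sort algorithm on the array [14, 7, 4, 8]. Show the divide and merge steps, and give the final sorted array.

Merge sort trace:

Split: [14, 7, 4, 8] -> [14, 7] and [4, 8]
  Split: [14, 7] -> [14] and [7]
  Merge: [14] + [7] -> [7, 14]
  Split: [4, 8] -> [4] and [8]
  Merge: [4] + [8] -> [4, 8]
Merge: [7, 14] + [4, 8] -> [4, 7, 8, 14]

Final sorted array: [4, 7, 8, 14]

The merge sort proceeds by recursively splitting the array and merging sorted halves.
After all merges, the sorted array is [4, 7, 8, 14].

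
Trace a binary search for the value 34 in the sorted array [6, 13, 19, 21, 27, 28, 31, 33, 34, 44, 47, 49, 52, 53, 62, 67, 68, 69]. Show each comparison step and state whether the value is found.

Binary search for 34 in [6, 13, 19, 21, 27, 28, 31, 33, 34, 44, 47, 49, 52, 53, 62, 67, 68, 69]:

lo=0, hi=17, mid=8, arr[mid]=34 -> Found target at index 8!

Binary search finds 34 at index 8 after 1 comparisons. The search repeatedly halves the search space by comparing with the middle element.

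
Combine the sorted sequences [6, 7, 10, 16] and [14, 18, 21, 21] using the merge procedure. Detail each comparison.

Merging process:

Compare 6 vs 14: take 6 from left. Merged: [6]
Compare 7 vs 14: take 7 from left. Merged: [6, 7]
Compare 10 vs 14: take 10 from left. Merged: [6, 7, 10]
Compare 16 vs 14: take 14 from right. Merged: [6, 7, 10, 14]
Compare 16 vs 18: take 16 from left. Merged: [6, 7, 10, 14, 16]
Append remaining from right: [18, 21, 21]. Merged: [6, 7, 10, 14, 16, 18, 21, 21]

Final merged array: [6, 7, 10, 14, 16, 18, 21, 21]
Total comparisons: 5

The merged array is [6, 7, 10, 14, 16, 18, 21, 21], requiring 5 comparisons. The merge step runs in O(n) time where n is the total number of elements.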